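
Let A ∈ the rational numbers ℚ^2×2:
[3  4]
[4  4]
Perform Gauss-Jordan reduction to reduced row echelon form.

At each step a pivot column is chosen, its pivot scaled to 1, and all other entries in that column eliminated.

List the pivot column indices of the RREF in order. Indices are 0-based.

[1] R0 /= 3  ⇒  (1, 4/3)
     R1 -= 4·R0  ⇒  (0, -4/3)
[2] R1 /= -4/3  ⇒  (0, 1)
     R0 -= 4/3·R1  ⇒  (1, 0)

pivot columns: 0, 1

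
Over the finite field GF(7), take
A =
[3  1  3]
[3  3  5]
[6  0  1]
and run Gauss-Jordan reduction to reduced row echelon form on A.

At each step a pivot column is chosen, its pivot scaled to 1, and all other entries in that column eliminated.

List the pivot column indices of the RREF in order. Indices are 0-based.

pivot columns: 0, 1, 2

step 1: normalize row 0 (÷3) = (1, 5, 1)
  row 1: subtract 3×row0 = (0, 2, 2)
  row 2: subtract 6×row0 = (0, 5, 2)
step 2: normalize row 1 (÷2) = (0, 1, 1)
  row 0: subtract 5×row1 = (1, 0, 3)
  row 2: subtract 5×row1 = (0, 0, 4)
step 3: normalize row 2 (÷4) = (0, 0, 1)
  row 0: subtract 3×row2 = (1, 0, 0)
  row 1: subtract 1×row2 = (0, 1, 0)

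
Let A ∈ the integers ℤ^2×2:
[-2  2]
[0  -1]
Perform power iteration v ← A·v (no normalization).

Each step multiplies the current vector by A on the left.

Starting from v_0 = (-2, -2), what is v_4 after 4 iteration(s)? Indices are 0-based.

v_0 = (-2, -2).
v_1 = A·v_0 = (0, 2).
v_2 = A·v_1 = (4, -2).
v_3 = A·v_2 = (-12, 2).
v_4 = A·v_3 = (28, -2).

v_4 = (28, -2)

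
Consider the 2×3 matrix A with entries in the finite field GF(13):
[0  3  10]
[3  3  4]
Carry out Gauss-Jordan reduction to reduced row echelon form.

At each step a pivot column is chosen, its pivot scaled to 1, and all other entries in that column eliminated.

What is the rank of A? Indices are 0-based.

[1] R0 <-> R1
[1] R0 /= 3  ⇒  (1, 1, 10)
[2] R1 /= 3  ⇒  (0, 1, 12)
     R0 -= 1·R1  ⇒  (1, 0, 11)

rank = 2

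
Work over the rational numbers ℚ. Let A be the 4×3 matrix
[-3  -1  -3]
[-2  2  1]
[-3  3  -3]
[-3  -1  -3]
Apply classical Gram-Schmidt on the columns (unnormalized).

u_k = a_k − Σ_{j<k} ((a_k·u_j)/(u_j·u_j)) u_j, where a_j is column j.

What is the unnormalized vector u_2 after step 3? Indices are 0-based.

Step 1: u_0 = a_0 = (-3, -2, -3, -3).
Step 2: u_1 = a_1 − (-7/31)·u_0 = (-52/31, 48/31, 72/31, -52/31).
Step 3: u_2 = a_2 − (25/31)·u_0 − (9/26)·u_1 = (0, 27/13, -18/13, 0).

u_2 = (0, 27/13, -18/13, 0)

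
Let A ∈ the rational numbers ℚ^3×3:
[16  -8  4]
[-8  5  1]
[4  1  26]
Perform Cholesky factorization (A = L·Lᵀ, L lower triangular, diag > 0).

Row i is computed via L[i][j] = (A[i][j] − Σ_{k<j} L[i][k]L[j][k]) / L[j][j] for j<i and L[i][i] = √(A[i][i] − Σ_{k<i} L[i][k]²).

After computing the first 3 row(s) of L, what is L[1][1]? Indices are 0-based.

L[1][1] = 1

Step 1: L[0][0] = √(16) = 4.
  L[1][0] = (-8) / L[0][0] = -2.
Step 2: L[1][1] = √(1) = 1.
  L[2][0] = (4) / L[0][0] = 1.
  L[2][1] = (3) / L[1][1] = 3.
Step 3: L[2][2] = √(16) = 4.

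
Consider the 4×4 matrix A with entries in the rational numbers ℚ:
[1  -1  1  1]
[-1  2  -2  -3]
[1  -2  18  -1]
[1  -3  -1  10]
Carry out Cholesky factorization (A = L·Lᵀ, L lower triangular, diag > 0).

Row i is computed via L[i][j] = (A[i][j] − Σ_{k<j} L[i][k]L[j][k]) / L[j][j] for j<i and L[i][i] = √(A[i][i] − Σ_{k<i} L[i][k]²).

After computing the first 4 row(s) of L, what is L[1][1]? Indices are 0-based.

L[1][1] = 1

Step 1: L[0][0] = √(1) = 1.
  L[1][0] = (-1) / L[0][0] = -1.
Step 2: L[1][1] = √(1) = 1.
  L[2][0] = (1) / L[0][0] = 1.
  L[2][1] = (-1) / L[1][1] = -1.
Step 3: L[2][2] = √(16) = 4.
  L[3][0] = (1) / L[0][0] = 1.
  L[3][1] = (-2) / L[1][1] = -2.
  L[3][2] = (-4) / L[2][2] = -1.
Step 4: L[3][3] = √(4) = 2.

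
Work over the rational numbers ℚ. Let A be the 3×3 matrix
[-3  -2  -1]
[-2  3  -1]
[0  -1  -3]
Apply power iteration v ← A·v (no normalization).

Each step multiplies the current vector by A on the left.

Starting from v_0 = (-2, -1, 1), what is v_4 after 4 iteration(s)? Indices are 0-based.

v_4 = (-211, -156, 22)

v_0 = (-2, -1, 1).
v_1 = A·v_0 = (7, 0, -2).
v_2 = A·v_1 = (-19, -12, 6).
v_3 = A·v_2 = (75, -4, -6).
v_4 = A·v_3 = (-211, -156, 22).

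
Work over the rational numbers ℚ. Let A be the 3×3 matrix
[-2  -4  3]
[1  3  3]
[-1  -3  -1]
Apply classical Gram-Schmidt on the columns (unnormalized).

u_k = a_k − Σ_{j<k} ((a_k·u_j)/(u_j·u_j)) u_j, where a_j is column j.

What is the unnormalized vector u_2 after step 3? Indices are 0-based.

u_2 = (0, 1, 1)

Step 1: u_0 = a_0 = (-2, 1, -1).
Step 2: u_1 = a_1 − (7/3)·u_0 = (2/3, 2/3, -2/3).
Step 3: u_2 = a_2 − (-1/3)·u_0 − (7/2)·u_1 = (0, 1, 1).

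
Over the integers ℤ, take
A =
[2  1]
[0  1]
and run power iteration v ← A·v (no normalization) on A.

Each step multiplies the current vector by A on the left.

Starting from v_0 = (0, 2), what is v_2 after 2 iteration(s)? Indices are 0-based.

v_2 = (6, 2)

v_0 = (0, 2).
v_1 = A·v_0 = (2, 2).
v_2 = A·v_1 = (6, 2).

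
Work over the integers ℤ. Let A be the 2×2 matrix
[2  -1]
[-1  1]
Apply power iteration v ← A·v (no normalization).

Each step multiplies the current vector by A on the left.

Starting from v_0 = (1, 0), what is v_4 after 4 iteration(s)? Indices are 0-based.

v_0 = (1, 0).
v_1 = A·v_0 = (2, -1).
v_2 = A·v_1 = (5, -3).
v_3 = A·v_2 = (13, -8).
v_4 = A·v_3 = (34, -21).

v_4 = (34, -21)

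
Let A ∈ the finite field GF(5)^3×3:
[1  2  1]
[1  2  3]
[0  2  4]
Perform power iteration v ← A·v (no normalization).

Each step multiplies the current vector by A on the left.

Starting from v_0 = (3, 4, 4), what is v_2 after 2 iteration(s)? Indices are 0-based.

v_0 = (3, 4, 4).
v_1 = A·v_0 = (0, 3, 4).
v_2 = A·v_1 = (0, 3, 2).

v_2 = (0, 3, 2)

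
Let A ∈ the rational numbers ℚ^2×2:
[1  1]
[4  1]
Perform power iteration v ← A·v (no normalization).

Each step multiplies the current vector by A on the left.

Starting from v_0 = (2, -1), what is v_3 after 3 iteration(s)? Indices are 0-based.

v_0 = (2, -1).
v_1 = A·v_0 = (1, 7).
v_2 = A·v_1 = (8, 11).
v_3 = A·v_2 = (19, 43).

v_3 = (19, 43)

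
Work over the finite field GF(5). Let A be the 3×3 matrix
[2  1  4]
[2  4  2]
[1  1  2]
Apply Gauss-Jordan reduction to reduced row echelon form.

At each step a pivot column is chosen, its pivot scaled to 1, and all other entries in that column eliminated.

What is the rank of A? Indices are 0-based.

rank = 3

step 1: normalize row 0 (÷2) = (1, 3, 2)
  row 1: subtract 2×row0 = (0, 3, 3)
  row 2: subtract 1×row0 = (0, 3, 0)
step 2: normalize row 1 (÷3) = (0, 1, 1)
  row 0: subtract 3×row1 = (1, 0, 4)
  row 2: subtract 3×row1 = (0, 0, 2)
step 3: normalize row 2 (÷2) = (0, 0, 1)
  row 0: subtract 4×row2 = (1, 0, 0)
  row 1: subtract 1×row2 = (0, 1, 0)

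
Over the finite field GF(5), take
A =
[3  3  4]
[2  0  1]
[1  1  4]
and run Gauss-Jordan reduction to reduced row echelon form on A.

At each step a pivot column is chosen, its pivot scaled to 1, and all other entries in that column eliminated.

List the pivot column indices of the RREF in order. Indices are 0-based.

pivot columns: 0, 1, 2

step 1: normalize row 0 (÷3) = (1, 1, 3)
  row 1: subtract 2×row0 = (0, 3, 0)
  row 2: subtract 1×row0 = (0, 0, 1)
step 2: normalize row 1 (÷3) = (0, 1, 0)
  row 0: subtract 1×row1 = (1, 0, 3)
step 3: normalize row 2 (÷1) = (0, 0, 1)
  row 0: subtract 3×row2 = (1, 0, 0)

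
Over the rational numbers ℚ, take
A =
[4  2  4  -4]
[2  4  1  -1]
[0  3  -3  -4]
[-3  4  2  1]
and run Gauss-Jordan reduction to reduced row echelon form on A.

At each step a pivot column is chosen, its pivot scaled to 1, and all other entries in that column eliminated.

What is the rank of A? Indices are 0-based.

pivot(0,0)=4: scale R0 → (1, 1/2, 1, -1)
  clear (1,0): R1 −= (2)R0 → (0, 3, -1, 1)
  clear (3,0): R3 −= (-3)R0 → (0, 11/2, 5, -2)
pivot(1,1)=3: scale R1 → (0, 1, -1/3, 1/3)
  clear (0,1): R0 −= (1/2)R1 → (1, 0, 7/6, -7/6)
  clear (2,1): R2 −= (3)R1 → (0, 0, -2, -5)
  clear (3,1): R3 −= (11/2)R1 → (0, 0, 41/6, -23/6)
pivot(2,2)=-2: scale R2 → (0, 0, 1, 5/2)
  clear (0,2): R0 −= (7/6)R2 → (1, 0, 0, -49/12)
  clear (1,2): R1 −= (-1/3)R2 → (0, 1, 0, 7/6)
  clear (3,2): R3 −= (41/6)R2 → (0, 0, 0, -251/12)
pivot(3,3)=-251/12: scale R3 → (0, 0, 0, 1)
  clear (0,3): R0 −= (-49/12)R3 → (1, 0, 0, 0)
  clear (1,3): R1 −= (7/6)R3 → (0, 1, 0, 0)
  clear (2,3): R2 −= (5/2)R3 → (0, 0, 1, 0)

rank = 4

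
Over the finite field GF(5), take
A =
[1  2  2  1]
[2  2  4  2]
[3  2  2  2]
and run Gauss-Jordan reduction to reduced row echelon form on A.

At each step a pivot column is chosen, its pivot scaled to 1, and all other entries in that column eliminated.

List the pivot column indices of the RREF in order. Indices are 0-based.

pivot columns: 0, 1, 2

pivot(0,0)=1: scale R0 → (1, 2, 2, 1)
  clear (1,0): R1 −= (2)R0 → (0, 3, 0, 0)
  clear (2,0): R2 −= (3)R0 → (0, 1, 1, 4)
pivot(1,1)=3: scale R1 → (0, 1, 0, 0)
  clear (0,1): R0 −= (2)R1 → (1, 0, 2, 1)
  clear (2,1): R2 −= (1)R1 → (0, 0, 1, 4)
pivot(2,2)=1: scale R2 → (0, 0, 1, 4)
  clear (0,2): R0 −= (2)R2 → (1, 0, 0, 3)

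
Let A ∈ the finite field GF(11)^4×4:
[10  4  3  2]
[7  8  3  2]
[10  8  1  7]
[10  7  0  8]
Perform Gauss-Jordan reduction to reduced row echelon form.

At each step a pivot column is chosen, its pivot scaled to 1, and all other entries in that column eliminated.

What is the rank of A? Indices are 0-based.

[1] R0 /= 10  ⇒  (1, 7, 8, 9)
     R1 -= 7·R0  ⇒  (0, 3, 2, 5)
     R2 -= 10·R0  ⇒  (0, 4, 9, 5)
     R3 -= 10·R0  ⇒  (0, 3, 8, 6)
[2] R1 /= 3  ⇒  (0, 1, 8, 9)
     R0 -= 7·R1  ⇒  (1, 0, 7, 1)
     R2 -= 4·R1  ⇒  (0, 0, 10, 2)
     R3 -= 3·R1  ⇒  (0, 0, 6, 1)
[3] R2 /= 10  ⇒  (0, 0, 1, 9)
     R0 -= 7·R2  ⇒  (1, 0, 0, 4)
     R1 -= 8·R2  ⇒  (0, 1, 0, 3)
     R3 -= 6·R2  ⇒  (0, 0, 0, 2)
[4] R3 /= 2  ⇒  (0, 0, 0, 1)
     R0 -= 4·R3  ⇒  (1, 0, 0, 0)
     R1 -= 3·R3  ⇒  (0, 1, 0, 0)
     R2 -= 9·R3  ⇒  (0, 0, 1, 0)

rank = 4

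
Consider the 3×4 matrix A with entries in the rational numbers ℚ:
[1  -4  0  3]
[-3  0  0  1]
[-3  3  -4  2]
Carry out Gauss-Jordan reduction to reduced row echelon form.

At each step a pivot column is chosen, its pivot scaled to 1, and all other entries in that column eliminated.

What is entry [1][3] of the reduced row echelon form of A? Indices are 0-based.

M[1][3] = -5/6

[1] R0 /= 1  ⇒  (1, -4, 0, 3)
     R1 -= -3·R0  ⇒  (0, -12, 0, 10)
     R2 -= -3·R0  ⇒  (0, -9, -4, 11)
[2] R1 /= -12  ⇒  (0, 1, 0, -5/6)
     R0 -= -4·R1  ⇒  (1, 0, 0, -1/3)
     R2 -= -9·R1  ⇒  (0, 0, -4, 7/2)
[3] R2 /= -4  ⇒  (0, 0, 1, -7/8)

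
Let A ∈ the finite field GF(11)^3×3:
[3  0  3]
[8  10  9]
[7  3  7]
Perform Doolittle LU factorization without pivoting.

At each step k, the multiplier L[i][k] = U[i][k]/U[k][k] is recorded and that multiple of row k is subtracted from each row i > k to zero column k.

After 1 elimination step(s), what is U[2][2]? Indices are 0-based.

Step 1: pivot at (0,0) is 3.
  row1 ← row1 − (10)·row0  ⇒  L[1][0]=10, U row1=(0, 10, 1)
  row2 ← row2 − (6)·row0  ⇒  L[2][0]=6, U row2=(0, 3, 0)

U[2][2] = 0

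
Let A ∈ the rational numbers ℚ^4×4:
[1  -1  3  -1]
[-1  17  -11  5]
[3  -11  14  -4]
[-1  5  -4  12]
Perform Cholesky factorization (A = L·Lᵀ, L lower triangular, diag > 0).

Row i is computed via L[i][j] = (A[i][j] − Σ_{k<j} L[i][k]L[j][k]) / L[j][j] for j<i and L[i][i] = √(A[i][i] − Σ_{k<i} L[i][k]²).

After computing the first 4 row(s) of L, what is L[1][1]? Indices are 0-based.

Step 1: L[0][0] = √(1) = 1.
  L[1][0] = (-1) / L[0][0] = -1.
Step 2: L[1][1] = √(16) = 4.
  L[2][0] = (3) / L[0][0] = 3.
  L[2][1] = (-8) / L[1][1] = -2.
Step 3: L[2][2] = √(1) = 1.
  L[3][0] = (-1) / L[0][0] = -1.
  L[3][1] = (4) / L[1][1] = 1.
  L[3][2] = (1) / L[2][2] = 1.
Step 4: L[3][3] = √(9) = 3.

L[1][1] = 4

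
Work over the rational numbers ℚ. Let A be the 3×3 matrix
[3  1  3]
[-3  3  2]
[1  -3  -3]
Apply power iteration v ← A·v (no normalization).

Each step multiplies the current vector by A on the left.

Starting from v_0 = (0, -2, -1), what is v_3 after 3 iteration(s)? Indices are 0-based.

v_0 = (0, -2, -1).
v_1 = A·v_0 = (-5, -8, 9).
v_2 = A·v_1 = (4, 9, -8).
v_3 = A·v_2 = (-3, -1, 1).

v_3 = (-3, -1, 1)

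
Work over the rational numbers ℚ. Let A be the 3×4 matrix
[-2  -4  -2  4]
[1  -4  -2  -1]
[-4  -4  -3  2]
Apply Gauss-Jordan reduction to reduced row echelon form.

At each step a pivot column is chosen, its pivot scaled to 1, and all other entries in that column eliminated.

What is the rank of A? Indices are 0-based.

rank = 3

step 1: normalize row 0 (÷-2) = (1, 2, 1, -2)
  row 1: subtract 1×row0 = (0, -6, -3, 1)
  row 2: subtract -4×row0 = (0, 4, 1, -6)
step 2: normalize row 1 (÷-6) = (0, 1, 1/2, -1/6)
  row 0: subtract 2×row1 = (1, 0, 0, -5/3)
  row 2: subtract 4×row1 = (0, 0, -1, -16/3)
step 3: normalize row 2 (÷-1) = (0, 0, 1, 16/3)
  row 1: subtract 1/2×row2 = (0, 1, 0, -17/6)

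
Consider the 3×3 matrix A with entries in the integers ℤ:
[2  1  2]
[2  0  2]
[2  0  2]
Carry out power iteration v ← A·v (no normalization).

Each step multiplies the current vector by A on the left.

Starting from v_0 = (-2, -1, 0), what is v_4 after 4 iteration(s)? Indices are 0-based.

v_0 = (-2, -1, 0).
v_1 = A·v_0 = (-5, -4, -4).
v_2 = A·v_1 = (-22, -18, -18).
v_3 = A·v_2 = (-98, -80, -80).
v_4 = A·v_3 = (-436, -356, -356).

v_4 = (-436, -356, -356)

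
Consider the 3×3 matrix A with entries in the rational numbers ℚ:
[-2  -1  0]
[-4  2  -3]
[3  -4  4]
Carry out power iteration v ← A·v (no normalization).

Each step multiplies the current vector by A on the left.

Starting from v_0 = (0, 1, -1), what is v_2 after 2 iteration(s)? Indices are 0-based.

v_0 = (0, 1, -1).
v_1 = A·v_0 = (-1, 5, -8).
v_2 = A·v_1 = (-3, 38, -55).

v_2 = (-3, 38, -55)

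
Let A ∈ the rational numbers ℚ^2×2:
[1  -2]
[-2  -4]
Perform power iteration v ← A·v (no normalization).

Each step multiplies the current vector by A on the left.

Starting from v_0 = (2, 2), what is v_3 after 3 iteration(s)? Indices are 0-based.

v_0 = (2, 2).
v_1 = A·v_0 = (-2, -12).
v_2 = A·v_1 = (22, 52).
v_3 = A·v_2 = (-82, -252).

v_3 = (-82, -252)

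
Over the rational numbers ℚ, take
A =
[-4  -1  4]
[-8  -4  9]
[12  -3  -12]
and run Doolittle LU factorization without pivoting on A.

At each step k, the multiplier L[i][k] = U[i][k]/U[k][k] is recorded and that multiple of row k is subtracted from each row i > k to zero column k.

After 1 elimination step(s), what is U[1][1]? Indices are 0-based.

U[1][1] = -2

Step 1: pivot at (0,0) is -4.
  row1 ← row1 − (2)·row0  ⇒  L[1][0]=2, U row1=(0, -2, 1)
  row2 ← row2 − (-3)·row0  ⇒  L[2][0]=-3, U row2=(0, -6, 0)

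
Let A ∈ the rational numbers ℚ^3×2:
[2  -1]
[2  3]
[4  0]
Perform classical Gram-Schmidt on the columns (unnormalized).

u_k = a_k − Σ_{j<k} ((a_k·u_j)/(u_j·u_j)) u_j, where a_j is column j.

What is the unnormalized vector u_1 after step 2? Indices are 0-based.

u_1 = (-4/3, 8/3, -2/3)

Step 1: u_0 = a_0 = (2, 2, 4).
Step 2: u_1 = a_1 − (1/6)·u_0 = (-4/3, 8/3, -2/3).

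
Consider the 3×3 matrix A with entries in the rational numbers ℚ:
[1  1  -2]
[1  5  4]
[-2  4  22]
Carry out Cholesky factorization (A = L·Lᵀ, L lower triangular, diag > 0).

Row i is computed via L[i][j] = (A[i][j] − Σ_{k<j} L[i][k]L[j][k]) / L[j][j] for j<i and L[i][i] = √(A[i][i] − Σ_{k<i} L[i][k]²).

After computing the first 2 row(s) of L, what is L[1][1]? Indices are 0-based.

L[1][1] = 2

Step 1: L[0][0] = √(1) = 1.
  L[1][0] = (1) / L[0][0] = 1.
Step 2: L[1][1] = √(4) = 2.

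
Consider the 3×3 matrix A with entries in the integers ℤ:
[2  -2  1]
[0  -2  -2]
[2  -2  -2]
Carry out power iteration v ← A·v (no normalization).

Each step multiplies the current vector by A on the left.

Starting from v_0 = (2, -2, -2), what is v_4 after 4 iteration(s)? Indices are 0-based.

v_4 = (16, -576, -440)

v_0 = (2, -2, -2).
v_1 = A·v_0 = (6, 8, 12).
v_2 = A·v_1 = (8, -40, -28).
v_3 = A·v_2 = (68, 136, 152).
v_4 = A·v_3 = (16, -576, -440).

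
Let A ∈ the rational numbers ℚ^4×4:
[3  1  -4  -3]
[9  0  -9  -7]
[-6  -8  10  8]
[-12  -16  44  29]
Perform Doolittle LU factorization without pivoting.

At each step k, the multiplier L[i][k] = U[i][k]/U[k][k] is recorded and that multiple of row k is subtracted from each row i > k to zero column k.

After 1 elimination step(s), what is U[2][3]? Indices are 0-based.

U[2][3] = 2

k=0: U[0][0]=3
  eliminate (1,0): mult=3, new row 1: (0, -3, 3, 2); set L[1][0]=3
  eliminate (2,0): mult=-2, new row 2: (0, -6, 2, 2); set L[2][0]=-2
  eliminate (3,0): mult=-4, new row 3: (0, -12, 28, 17); set L[3][0]=-4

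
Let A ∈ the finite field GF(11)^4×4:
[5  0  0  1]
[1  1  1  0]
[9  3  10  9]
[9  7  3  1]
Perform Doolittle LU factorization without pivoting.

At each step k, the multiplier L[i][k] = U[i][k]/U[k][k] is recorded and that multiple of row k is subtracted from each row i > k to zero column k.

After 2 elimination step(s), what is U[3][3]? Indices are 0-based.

[col 0] pivot 5
  R1 -= 9*R0 → (0, 1, 1, 2)  (L[1][0] := 9)
  R2 -= 4*R0 → (0, 3, 10, 5)  (L[2][0] := 4)
  R3 -= 4*R0 → (0, 7, 3, 8)  (L[3][0] := 4)
[col 1] pivot 1
  R2 -= 3*R1 → (0, 0, 7, 10)  (L[2][1] := 3)
  R3 -= 7*R1 → (0, 0, 7, 5)  (L[3][1] := 7)

U[3][3] = 5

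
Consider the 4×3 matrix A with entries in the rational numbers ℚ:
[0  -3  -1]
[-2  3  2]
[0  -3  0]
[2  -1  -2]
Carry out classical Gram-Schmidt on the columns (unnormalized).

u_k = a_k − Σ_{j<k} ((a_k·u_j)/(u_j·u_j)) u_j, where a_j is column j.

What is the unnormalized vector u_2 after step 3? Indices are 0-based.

u_2 = (-11/20, -3/20, 9/20, -3/20)

Step 1: u_0 = a_0 = (0, -2, 0, 2).
Step 2: u_1 = a_1 − (-1)·u_0 = (-3, 1, -3, 1).
Step 3: u_2 = a_2 − (-1)·u_0 − (3/20)·u_1 = (-11/20, -3/20, 9/20, -3/20).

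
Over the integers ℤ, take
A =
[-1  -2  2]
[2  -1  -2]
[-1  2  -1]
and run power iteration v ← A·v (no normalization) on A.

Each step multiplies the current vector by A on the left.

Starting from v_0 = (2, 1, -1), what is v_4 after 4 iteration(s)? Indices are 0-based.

v_0 = (2, 1, -1).
v_1 = A·v_0 = (-6, 5, 1).
v_2 = A·v_1 = (-2, -19, 15).
v_3 = A·v_2 = (70, -15, -51).
v_4 = A·v_3 = (-142, 257, -49).

v_4 = (-142, 257, -49)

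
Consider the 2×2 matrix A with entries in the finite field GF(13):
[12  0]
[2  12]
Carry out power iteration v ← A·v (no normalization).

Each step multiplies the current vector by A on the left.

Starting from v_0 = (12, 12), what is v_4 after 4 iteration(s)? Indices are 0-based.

v_0 = (12, 12).
v_1 = A·v_0 = (1, 12).
v_2 = A·v_1 = (12, 3).
v_3 = A·v_2 = (1, 8).
v_4 = A·v_3 = (12, 7).

v_4 = (12, 7)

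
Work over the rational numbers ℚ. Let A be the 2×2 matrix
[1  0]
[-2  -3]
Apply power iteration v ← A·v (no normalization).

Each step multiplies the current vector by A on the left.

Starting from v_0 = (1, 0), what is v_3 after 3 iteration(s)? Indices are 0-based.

v_0 = (1, 0).
v_1 = A·v_0 = (1, -2).
v_2 = A·v_1 = (1, 4).
v_3 = A·v_2 = (1, -14).

v_3 = (1, -14)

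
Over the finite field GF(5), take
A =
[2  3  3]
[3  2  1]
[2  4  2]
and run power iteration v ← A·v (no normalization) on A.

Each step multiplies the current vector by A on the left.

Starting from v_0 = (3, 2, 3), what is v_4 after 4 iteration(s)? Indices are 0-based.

v_4 = (0, 3, 4)

v_0 = (3, 2, 3).
v_1 = A·v_0 = (1, 1, 0).
v_2 = A·v_1 = (0, 0, 1).
v_3 = A·v_2 = (3, 1, 2).
v_4 = A·v_3 = (0, 3, 4).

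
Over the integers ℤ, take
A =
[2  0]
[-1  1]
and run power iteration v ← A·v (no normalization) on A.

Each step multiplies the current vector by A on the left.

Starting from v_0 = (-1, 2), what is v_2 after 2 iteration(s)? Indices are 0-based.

v_0 = (-1, 2).
v_1 = A·v_0 = (-2, 3).
v_2 = A·v_1 = (-4, 5).

v_2 = (-4, 5)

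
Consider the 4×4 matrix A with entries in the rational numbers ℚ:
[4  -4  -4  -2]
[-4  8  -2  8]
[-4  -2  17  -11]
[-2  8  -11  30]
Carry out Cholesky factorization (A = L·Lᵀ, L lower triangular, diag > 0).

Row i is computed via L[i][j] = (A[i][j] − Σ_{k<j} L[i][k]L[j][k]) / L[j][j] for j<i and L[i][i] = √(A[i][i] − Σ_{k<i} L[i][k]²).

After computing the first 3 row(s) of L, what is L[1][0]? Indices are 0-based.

Step 1: L[0][0] = √(4) = 2.
  L[1][0] = (-4) / L[0][0] = -2.
Step 2: L[1][1] = √(4) = 2.
  L[2][0] = (-4) / L[0][0] = -2.
  L[2][1] = (-6) / L[1][1] = -3.
Step 3: L[2][2] = √(4) = 2.

L[1][0] = -2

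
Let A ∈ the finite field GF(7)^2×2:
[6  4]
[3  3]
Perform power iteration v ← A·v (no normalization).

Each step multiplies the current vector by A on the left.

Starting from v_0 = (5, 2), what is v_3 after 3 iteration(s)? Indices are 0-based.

v_0 = (5, 2).
v_1 = A·v_0 = (3, 0).
v_2 = A·v_1 = (4, 2).
v_3 = A·v_2 = (4, 4).

v_3 = (4, 4)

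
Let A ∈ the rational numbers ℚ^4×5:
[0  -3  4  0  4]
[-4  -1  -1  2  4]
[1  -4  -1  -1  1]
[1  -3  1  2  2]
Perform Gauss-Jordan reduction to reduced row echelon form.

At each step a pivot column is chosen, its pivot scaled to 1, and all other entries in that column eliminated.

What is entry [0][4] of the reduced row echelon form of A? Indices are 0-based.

step 1: exchange rows 0,1
step 1: normalize row 0 (÷-4) = (1, 1/4, 1/4, -1/2, -1)
  row 2: subtract 1×row0 = (0, -17/4, -5/4, -1/2, 2)
  row 3: subtract 1×row0 = (0, -13/4, 3/4, 5/2, 3)
step 2: normalize row 1 (÷-3) = (0, 1, -4/3, 0, -4/3)
  row 0: subtract 1/4×row1 = (1, 0, 7/12, -1/2, -2/3)
  row 2: subtract -17/4×row1 = (0, 0, -83/12, -1/2, -11/3)
  row 3: subtract -13/4×row1 = (0, 0, -43/12, 5/2, -4/3)
step 3: normalize row 2 (÷-83/12) = (0, 0, 1, 6/83, 44/83)
  row 0: subtract 7/12×row2 = (1, 0, 0, -45/83, -81/83)
  row 1: subtract -4/3×row2 = (0, 1, 0, 8/83, -52/83)
  row 3: subtract -43/12×row2 = (0, 0, 0, 229/83, 47/83)
step 4: normalize row 3 (÷229/83) = (0, 0, 0, 1, 47/229)
  row 0: subtract -45/83×row3 = (1, 0, 0, 0, -198/229)
  row 1: subtract 8/83×row3 = (0, 1, 0, 0, -148/229)
  row 2: subtract 6/83×row3 = (0, 0, 1, 0, 118/229)

M[0][4] = -198/229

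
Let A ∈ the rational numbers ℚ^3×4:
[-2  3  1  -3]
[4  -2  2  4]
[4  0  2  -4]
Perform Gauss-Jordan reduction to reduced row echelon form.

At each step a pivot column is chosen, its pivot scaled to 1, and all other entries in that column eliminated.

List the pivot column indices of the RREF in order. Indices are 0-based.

pivot columns: 0, 1, 2

pivot(0,0)=-2: scale R0 → (1, -3/2, -1/2, 3/2)
  clear (1,0): R1 −= (4)R0 → (0, 4, 4, -2)
  clear (2,0): R2 −= (4)R0 → (0, 6, 4, -10)
pivot(1,1)=4: scale R1 → (0, 1, 1, -1/2)
  clear (0,1): R0 −= (-3/2)R1 → (1, 0, 1, 3/4)
  clear (2,1): R2 −= (6)R1 → (0, 0, -2, -7)
pivot(2,2)=-2: scale R2 → (0, 0, 1, 7/2)
  clear (0,2): R0 −= (1)R2 → (1, 0, 0, -11/4)
  clear (1,2): R1 −= (1)R2 → (0, 1, 0, -4)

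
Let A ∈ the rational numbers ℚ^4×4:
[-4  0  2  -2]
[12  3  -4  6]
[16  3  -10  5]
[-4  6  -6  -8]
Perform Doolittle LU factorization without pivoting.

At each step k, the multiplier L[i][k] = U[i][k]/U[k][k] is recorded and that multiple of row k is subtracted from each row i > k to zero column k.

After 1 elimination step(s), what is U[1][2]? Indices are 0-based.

k=0: U[0][0]=-4
  eliminate (1,0): mult=-3, new row 1: (0, 3, 2, 0); set L[1][0]=-3
  eliminate (2,0): mult=-4, new row 2: (0, 3, -2, -3); set L[2][0]=-4
  eliminate (3,0): mult=1, new row 3: (0, 6, -8, -6); set L[3][0]=1

U[1][2] = 2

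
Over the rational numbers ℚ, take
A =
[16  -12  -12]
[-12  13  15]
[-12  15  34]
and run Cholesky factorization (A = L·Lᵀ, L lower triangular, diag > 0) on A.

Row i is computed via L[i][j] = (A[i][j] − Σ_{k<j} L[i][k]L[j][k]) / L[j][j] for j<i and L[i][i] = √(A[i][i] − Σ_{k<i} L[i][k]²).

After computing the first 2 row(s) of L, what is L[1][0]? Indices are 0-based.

Step 1: L[0][0] = √(16) = 4.
  L[1][0] = (-12) / L[0][0] = -3.
Step 2: L[1][1] = √(4) = 2.

L[1][0] = -3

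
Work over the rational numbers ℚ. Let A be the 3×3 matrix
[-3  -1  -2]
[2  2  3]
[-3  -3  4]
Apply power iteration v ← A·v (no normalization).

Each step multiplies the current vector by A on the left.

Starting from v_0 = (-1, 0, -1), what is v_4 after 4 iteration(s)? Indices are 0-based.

v_4 = (-105, 53, 65)

v_0 = (-1, 0, -1).
v_1 = A·v_0 = (5, -5, -1).
v_2 = A·v_1 = (-8, -3, -4).
v_3 = A·v_2 = (35, -34, 17).
v_4 = A·v_3 = (-105, 53, 65).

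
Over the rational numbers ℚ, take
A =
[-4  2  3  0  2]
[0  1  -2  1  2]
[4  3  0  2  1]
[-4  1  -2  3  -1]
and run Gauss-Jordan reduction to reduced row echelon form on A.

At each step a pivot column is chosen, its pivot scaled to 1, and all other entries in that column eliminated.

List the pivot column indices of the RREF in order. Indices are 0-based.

pivot(0,0)=-4: scale R0 → (1, -1/2, -3/4, 0, -1/2)
  clear (2,0): R2 −= (4)R0 → (0, 5, 3, 2, 3)
  clear (3,0): R3 −= (-4)R0 → (0, -1, -5, 3, -3)
pivot(1,1)=1: scale R1 → (0, 1, -2, 1, 2)
  clear (0,1): R0 −= (-1/2)R1 → (1, 0, -7/4, 1/2, 1/2)
  clear (2,1): R2 −= (5)R1 → (0, 0, 13, -3, -7)
  clear (3,1): R3 −= (-1)R1 → (0, 0, -7, 4, -1)
pivot(2,2)=13: scale R2 → (0, 0, 1, -3/13, -7/13)
  clear (0,2): R0 −= (-7/4)R2 → (1, 0, 0, 5/52, -23/52)
  clear (1,2): R1 −= (-2)R2 → (0, 1, 0, 7/13, 12/13)
  clear (3,2): R3 −= (-7)R2 → (0, 0, 0, 31/13, -62/13)
pivot(3,3)=31/13: scale R3 → (0, 0, 0, 1, -2)
  clear (0,3): R0 −= (5/52)R3 → (1, 0, 0, 0, -1/4)
  clear (1,3): R1 −= (7/13)R3 → (0, 1, 0, 0, 2)
  clear (2,3): R2 −= (-3/13)R3 → (0, 0, 1, 0, -1)

pivot columns: 0, 1, 2, 3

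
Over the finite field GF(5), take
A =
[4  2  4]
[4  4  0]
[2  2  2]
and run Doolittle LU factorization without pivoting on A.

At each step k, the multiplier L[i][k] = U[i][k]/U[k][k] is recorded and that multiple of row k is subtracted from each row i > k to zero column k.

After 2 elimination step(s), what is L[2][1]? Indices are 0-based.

L[2][1] = 3

Step 1: pivot at (0,0) is 4.
  row1 ← row1 − (1)·row0  ⇒  L[1][0]=1, U row1=(0, 2, 1)
  row2 ← row2 − (3)·row0  ⇒  L[2][0]=3, U row2=(0, 1, 0)
Step 2: pivot at (1,1) is 2.
  row2 ← row2 − (3)·row1  ⇒  L[2][1]=3, U row2=(0, 0, 2)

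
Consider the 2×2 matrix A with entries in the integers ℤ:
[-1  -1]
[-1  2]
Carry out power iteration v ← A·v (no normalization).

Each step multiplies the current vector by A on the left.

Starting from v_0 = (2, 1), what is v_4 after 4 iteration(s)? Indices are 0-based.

v_4 = (3, 12)

v_0 = (2, 1).
v_1 = A·v_0 = (-3, 0).
v_2 = A·v_1 = (3, 3).
v_3 = A·v_2 = (-6, 3).
v_4 = A·v_3 = (3, 12).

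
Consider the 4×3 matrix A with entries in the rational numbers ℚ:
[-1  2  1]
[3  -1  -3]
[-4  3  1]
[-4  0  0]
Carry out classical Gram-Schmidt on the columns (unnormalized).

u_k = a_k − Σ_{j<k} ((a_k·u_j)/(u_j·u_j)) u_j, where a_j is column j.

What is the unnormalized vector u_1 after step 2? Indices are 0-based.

Step 1: u_0 = a_0 = (-1, 3, -4, -4).
Step 2: u_1 = a_1 − (-17/42)·u_0 = (67/42, 3/14, 29/21, -34/21).

u_1 = (67/42, 3/14, 29/21, -34/21)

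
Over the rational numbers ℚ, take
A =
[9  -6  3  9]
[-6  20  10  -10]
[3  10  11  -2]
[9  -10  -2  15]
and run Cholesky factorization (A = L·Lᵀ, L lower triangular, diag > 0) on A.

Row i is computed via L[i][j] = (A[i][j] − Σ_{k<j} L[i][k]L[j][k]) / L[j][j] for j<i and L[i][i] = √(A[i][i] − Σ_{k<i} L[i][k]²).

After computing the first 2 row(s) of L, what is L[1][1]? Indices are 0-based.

L[1][1] = 4

Step 1: L[0][0] = √(9) = 3.
  L[1][0] = (-6) / L[0][0] = -2.
Step 2: L[1][1] = √(16) = 4.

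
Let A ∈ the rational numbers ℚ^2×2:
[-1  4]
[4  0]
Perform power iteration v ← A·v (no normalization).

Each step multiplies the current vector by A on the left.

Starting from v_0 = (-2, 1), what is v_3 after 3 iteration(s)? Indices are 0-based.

v_3 = (134, -152)

v_0 = (-2, 1).
v_1 = A·v_0 = (6, -8).
v_2 = A·v_1 = (-38, 24).
v_3 = A·v_2 = (134, -152).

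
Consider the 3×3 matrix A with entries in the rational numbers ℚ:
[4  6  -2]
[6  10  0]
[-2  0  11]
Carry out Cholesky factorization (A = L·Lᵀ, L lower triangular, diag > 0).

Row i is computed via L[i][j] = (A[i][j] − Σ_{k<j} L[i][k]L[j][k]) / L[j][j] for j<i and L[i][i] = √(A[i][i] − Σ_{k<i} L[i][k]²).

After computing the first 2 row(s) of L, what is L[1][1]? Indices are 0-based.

Step 1: L[0][0] = √(4) = 2.
  L[1][0] = (6) / L[0][0] = 3.
Step 2: L[1][1] = √(1) = 1.

L[1][1] = 1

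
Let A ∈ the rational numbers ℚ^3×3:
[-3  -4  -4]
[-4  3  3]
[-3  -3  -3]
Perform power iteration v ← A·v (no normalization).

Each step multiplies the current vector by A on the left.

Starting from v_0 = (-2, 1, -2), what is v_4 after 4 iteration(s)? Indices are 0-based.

v_0 = (-2, 1, -2).
v_1 = A·v_0 = (10, 5, 9).
v_2 = A·v_1 = (-86, 2, -72).
v_3 = A·v_2 = (538, 134, 468).
v_4 = A·v_3 = (-4022, -346, -3420).

v_4 = (-4022, -346, -3420)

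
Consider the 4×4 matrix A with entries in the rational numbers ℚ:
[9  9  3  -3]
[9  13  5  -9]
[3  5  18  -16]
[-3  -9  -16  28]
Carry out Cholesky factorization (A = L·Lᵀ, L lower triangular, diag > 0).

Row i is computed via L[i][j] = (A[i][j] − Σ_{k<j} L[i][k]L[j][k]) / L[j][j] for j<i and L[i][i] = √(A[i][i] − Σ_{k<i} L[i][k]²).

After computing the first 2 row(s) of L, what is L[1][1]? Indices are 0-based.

Step 1: L[0][0] = √(9) = 3.
  L[1][0] = (9) / L[0][0] = 3.
Step 2: L[1][1] = √(4) = 2.

L[1][1] = 2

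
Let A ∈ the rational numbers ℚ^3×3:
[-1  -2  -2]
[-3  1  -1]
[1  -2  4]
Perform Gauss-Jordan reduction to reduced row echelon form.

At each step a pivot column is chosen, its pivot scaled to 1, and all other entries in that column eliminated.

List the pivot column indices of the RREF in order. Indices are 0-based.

pivot columns: 0, 1, 2

pivot(0,0)=-1: scale R0 → (1, 2, 2)
  clear (1,0): R1 −= (-3)R0 → (0, 7, 5)
  clear (2,0): R2 −= (1)R0 → (0, -4, 2)
pivot(1,1)=7: scale R1 → (0, 1, 5/7)
  clear (0,1): R0 −= (2)R1 → (1, 0, 4/7)
  clear (2,1): R2 −= (-4)R1 → (0, 0, 34/7)
pivot(2,2)=34/7: scale R2 → (0, 0, 1)
  clear (0,2): R0 −= (4/7)R2 → (1, 0, 0)
  clear (1,2): R1 −= (5/7)R2 → (0, 1, 0)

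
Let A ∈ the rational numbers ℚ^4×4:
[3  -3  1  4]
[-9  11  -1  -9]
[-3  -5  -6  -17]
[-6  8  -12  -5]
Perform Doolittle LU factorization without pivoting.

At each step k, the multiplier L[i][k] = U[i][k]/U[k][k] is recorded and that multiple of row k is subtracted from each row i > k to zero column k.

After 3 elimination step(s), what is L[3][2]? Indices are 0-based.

Step 1: pivot at (0,0) is 3.
  row1 ← row1 − (-3)·row0  ⇒  L[1][0]=-3, U row1=(0, 2, 2, 3)
  row2 ← row2 − (-1)·row0  ⇒  L[2][0]=-1, U row2=(0, -8, -5, -13)
  row3 ← row3 − (-2)·row0  ⇒  L[3][0]=-2, U row3=(0, 2, -10, 3)
Step 2: pivot at (1,1) is 2.
  row2 ← row2 − (-4)·row1  ⇒  L[2][1]=-4, U row2=(0, 0, 3, -1)
  row3 ← row3 − (1)·row1  ⇒  L[3][1]=1, U row3=(0, 0, -12, 0)
Step 3: pivot at (2,2) is 3.
  row3 ← row3 − (-4)·row2  ⇒  L[3][2]=-4, U row3=(0, 0, 0, -4)

L[3][2] = -4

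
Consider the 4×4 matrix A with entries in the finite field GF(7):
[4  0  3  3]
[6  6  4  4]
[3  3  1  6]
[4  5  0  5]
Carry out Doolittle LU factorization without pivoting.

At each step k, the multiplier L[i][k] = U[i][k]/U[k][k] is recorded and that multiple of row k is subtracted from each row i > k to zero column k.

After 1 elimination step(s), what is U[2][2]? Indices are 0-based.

[col 0] pivot 4
  R1 -= 5*R0 → (0, 6, 3, 3)  (L[1][0] := 5)
  R2 -= 6*R0 → (0, 3, 4, 2)  (L[2][0] := 6)
  R3 -= 1*R0 → (0, 5, 4, 2)  (L[3][0] := 1)

U[2][2] = 4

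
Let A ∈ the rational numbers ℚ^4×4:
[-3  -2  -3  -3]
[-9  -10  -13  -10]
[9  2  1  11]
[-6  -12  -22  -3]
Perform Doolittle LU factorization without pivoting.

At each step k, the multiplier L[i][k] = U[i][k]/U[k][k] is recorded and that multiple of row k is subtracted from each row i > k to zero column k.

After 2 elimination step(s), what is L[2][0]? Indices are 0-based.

[col 0] pivot -3
  R1 -= 3*R0 → (0, -4, -4, -1)  (L[1][0] := 3)
  R2 -= -3*R0 → (0, -4, -8, 2)  (L[2][0] := -3)
  R3 -= 2*R0 → (0, -8, -16, 3)  (L[3][0] := 2)
[col 1] pivot -4
  R2 -= 1*R1 → (0, 0, -4, 3)  (L[2][1] := 1)
  R3 -= 2*R1 → (0, 0, -8, 5)  (L[3][1] := 2)

L[2][0] = -3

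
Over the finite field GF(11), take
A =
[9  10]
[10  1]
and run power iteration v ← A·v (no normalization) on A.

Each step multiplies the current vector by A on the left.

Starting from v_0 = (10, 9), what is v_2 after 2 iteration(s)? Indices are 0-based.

v_2 = (4, 6)

v_0 = (10, 9).
v_1 = A·v_0 = (4, 10).
v_2 = A·v_1 = (4, 6).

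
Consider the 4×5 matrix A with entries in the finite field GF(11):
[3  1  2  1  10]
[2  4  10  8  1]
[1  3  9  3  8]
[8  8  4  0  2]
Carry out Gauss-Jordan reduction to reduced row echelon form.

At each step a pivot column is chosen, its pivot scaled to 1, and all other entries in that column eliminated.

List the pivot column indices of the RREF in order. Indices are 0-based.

pivot(0,0)=3: scale R0 → (1, 4, 8, 4, 7)
  clear (1,0): R1 −= (2)R0 → (0, 7, 5, 0, 9)
  clear (2,0): R2 −= (1)R0 → (0, 10, 1, 10, 1)
  clear (3,0): R3 −= (8)R0 → (0, 9, 6, 1, 1)
pivot(1,1)=7: scale R1 → (0, 1, 7, 0, 6)
  clear (0,1): R0 −= (4)R1 → (1, 0, 2, 4, 5)
  clear (2,1): R2 −= (10)R1 → (0, 0, 8, 10, 7)
  clear (3,1): R3 −= (9)R1 → (0, 0, 9, 1, 2)
pivot(2,2)=8: scale R2 → (0, 0, 1, 4, 5)
  clear (0,2): R0 −= (2)R2 → (1, 0, 0, 7, 6)
  clear (1,2): R1 −= (7)R2 → (0, 1, 0, 5, 4)
  clear (3,2): R3 −= (9)R2 → (0, 0, 0, 9, 1)
pivot(3,3)=9: scale R3 → (0, 0, 0, 1, 5)
  clear (0,3): R0 −= (7)R3 → (1, 0, 0, 0, 4)
  clear (1,3): R1 −= (5)R3 → (0, 1, 0, 0, 1)
  clear (2,3): R2 −= (4)R3 → (0, 0, 1, 0, 7)

pivot columns: 0, 1, 2, 3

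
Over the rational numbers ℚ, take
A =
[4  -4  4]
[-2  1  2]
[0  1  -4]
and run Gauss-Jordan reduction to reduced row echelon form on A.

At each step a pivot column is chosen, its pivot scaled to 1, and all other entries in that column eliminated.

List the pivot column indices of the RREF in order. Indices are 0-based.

[1] R0 /= 4  ⇒  (1, -1, 1)
     R1 -= -2·R0  ⇒  (0, -1, 4)
[2] R1 /= -1  ⇒  (0, 1, -4)
     R0 -= -1·R1  ⇒  (1, 0, -3)
     R2 -= 1·R1  ⇒  (0, 0, 0)
column 2 empty below row 2

pivot columns: 0, 1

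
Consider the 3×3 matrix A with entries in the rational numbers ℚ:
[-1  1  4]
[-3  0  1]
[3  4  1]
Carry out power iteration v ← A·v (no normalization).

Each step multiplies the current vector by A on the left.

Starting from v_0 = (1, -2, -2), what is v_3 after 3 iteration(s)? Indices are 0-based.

v_0 = (1, -2, -2).
v_1 = A·v_0 = (-11, -5, -7).
v_2 = A·v_1 = (-22, 26, -60).
v_3 = A·v_2 = (-192, 6, -22).

v_3 = (-192, 6, -22)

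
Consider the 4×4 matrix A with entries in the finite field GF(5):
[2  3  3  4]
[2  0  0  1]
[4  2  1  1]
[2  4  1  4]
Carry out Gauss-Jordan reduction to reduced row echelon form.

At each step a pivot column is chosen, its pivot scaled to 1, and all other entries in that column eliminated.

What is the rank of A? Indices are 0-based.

[1] R0 /= 2  ⇒  (1, 4, 4, 2)
     R1 -= 2·R0  ⇒  (0, 2, 2, 2)
     R2 -= 4·R0  ⇒  (0, 1, 0, 3)
     R3 -= 2·R0  ⇒  (0, 1, 3, 0)
[2] R1 /= 2  ⇒  (0, 1, 1, 1)
     R0 -= 4·R1  ⇒  (1, 0, 0, 3)
     R2 -= 1·R1  ⇒  (0, 0, 4, 2)
     R3 -= 1·R1  ⇒  (0, 0, 2, 4)
[3] R2 /= 4  ⇒  (0, 0, 1, 3)
     R1 -= 1·R2  ⇒  (0, 1, 0, 3)
     R3 -= 2·R2  ⇒  (0, 0, 0, 3)
[4] R3 /= 3  ⇒  (0, 0, 0, 1)
     R0 -= 3·R3  ⇒  (1, 0, 0, 0)
     R1 -= 3·R3  ⇒  (0, 1, 0, 0)
     R2 -= 3·R3  ⇒  (0, 0, 1, 0)

rank = 4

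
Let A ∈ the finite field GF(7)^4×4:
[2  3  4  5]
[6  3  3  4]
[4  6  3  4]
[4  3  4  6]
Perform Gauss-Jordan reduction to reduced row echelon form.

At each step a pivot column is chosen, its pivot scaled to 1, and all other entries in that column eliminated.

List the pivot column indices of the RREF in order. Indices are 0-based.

pivot(0,0)=2: scale R0 → (1, 5, 2, 6)
  clear (1,0): R1 −= (6)R0 → (0, 1, 5, 3)
  clear (2,0): R2 −= (4)R0 → (0, 0, 2, 1)
  clear (3,0): R3 −= (4)R0 → (0, 4, 3, 3)
pivot(1,1)=1: scale R1 → (0, 1, 5, 3)
  clear (0,1): R0 −= (5)R1 → (1, 0, 5, 5)
  clear (3,1): R3 −= (4)R1 → (0, 0, 4, 5)
pivot(2,2)=2: scale R2 → (0, 0, 1, 4)
  clear (0,2): R0 −= (5)R2 → (1, 0, 0, 6)
  clear (1,2): R1 −= (5)R2 → (0, 1, 0, 4)
  clear (3,2): R3 −= (4)R2 → (0, 0, 0, 3)
pivot(3,3)=3: scale R3 → (0, 0, 0, 1)
  clear (0,3): R0 −= (6)R3 → (1, 0, 0, 0)
  clear (1,3): R1 −= (4)R3 → (0, 1, 0, 0)
  clear (2,3): R2 −= (4)R3 → (0, 0, 1, 0)

pivot columns: 0, 1, 2, 3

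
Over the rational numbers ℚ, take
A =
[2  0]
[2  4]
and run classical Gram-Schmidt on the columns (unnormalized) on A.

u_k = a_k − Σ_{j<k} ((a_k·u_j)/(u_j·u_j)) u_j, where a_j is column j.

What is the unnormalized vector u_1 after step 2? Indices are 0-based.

Step 1: u_0 = a_0 = (2, 2).
Step 2: u_1 = a_1 − (1)·u_0 = (-2, 2).

u_1 = (-2, 2)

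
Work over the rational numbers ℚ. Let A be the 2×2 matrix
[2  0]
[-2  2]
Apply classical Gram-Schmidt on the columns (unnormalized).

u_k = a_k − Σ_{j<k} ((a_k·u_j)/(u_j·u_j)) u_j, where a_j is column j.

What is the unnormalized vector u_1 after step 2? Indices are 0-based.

Step 1: u_0 = a_0 = (2, -2).
Step 2: u_1 = a_1 − (-1/2)·u_0 = (1, 1).

u_1 = (1, 1)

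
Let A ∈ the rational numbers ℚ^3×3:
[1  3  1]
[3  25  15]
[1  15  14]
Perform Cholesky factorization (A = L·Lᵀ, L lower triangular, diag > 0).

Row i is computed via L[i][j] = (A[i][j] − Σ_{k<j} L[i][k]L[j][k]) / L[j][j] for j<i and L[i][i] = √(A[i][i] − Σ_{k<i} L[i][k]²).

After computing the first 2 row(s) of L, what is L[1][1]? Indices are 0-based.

L[1][1] = 4

Step 1: L[0][0] = √(1) = 1.
  L[1][0] = (3) / L[0][0] = 3.
Step 2: L[1][1] = √(16) = 4.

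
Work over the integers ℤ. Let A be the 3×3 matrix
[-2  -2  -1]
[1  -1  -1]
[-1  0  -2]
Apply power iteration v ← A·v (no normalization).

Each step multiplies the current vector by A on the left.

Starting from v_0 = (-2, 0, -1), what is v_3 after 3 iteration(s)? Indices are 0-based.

v_0 = (-2, 0, -1).
v_1 = A·v_0 = (5, -1, 4).
v_2 = A·v_1 = (-12, 2, -13).
v_3 = A·v_2 = (33, -1, 38).

v_3 = (33, -1, 38)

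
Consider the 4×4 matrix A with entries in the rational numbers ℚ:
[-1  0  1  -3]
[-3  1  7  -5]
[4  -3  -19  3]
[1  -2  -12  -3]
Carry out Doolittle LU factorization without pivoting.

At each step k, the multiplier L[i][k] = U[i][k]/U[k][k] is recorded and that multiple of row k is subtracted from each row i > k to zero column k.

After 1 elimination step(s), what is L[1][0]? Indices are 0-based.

[col 0] pivot -1
  R1 -= 3*R0 → (0, 1, 4, 4)  (L[1][0] := 3)
  R2 -= -4*R0 → (0, -3, -15, -9)  (L[2][0] := -4)
  R3 -= -1*R0 → (0, -2, -11, -6)  (L[3][0] := -1)

L[1][0] = 3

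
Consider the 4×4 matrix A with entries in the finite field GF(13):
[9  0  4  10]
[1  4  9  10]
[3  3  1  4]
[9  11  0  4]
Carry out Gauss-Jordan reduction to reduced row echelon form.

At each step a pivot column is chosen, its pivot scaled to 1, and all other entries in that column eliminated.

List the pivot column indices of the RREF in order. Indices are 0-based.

pivot columns: 0, 1, 2, 3

step 1: normalize row 0 (÷9) = (1, 0, 12, 4)
  row 1: subtract 1×row0 = (0, 4, 10, 6)
  row 2: subtract 3×row0 = (0, 3, 4, 5)
  row 3: subtract 9×row0 = (0, 11, 9, 7)
step 2: normalize row 1 (÷4) = (0, 1, 9, 8)
  row 2: subtract 3×row1 = (0, 0, 3, 7)
  row 3: subtract 11×row1 = (0, 0, 1, 10)
step 3: normalize row 2 (÷3) = (0, 0, 1, 11)
  row 0: subtract 12×row2 = (1, 0, 0, 2)
  row 1: subtract 9×row2 = (0, 1, 0, 0)
  row 3: subtract 1×row2 = (0, 0, 0, 12)
step 4: normalize row 3 (÷12) = (0, 0, 0, 1)
  row 0: subtract 2×row3 = (1, 0, 0, 0)
  row 2: subtract 11×row3 = (0, 0, 1, 0)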